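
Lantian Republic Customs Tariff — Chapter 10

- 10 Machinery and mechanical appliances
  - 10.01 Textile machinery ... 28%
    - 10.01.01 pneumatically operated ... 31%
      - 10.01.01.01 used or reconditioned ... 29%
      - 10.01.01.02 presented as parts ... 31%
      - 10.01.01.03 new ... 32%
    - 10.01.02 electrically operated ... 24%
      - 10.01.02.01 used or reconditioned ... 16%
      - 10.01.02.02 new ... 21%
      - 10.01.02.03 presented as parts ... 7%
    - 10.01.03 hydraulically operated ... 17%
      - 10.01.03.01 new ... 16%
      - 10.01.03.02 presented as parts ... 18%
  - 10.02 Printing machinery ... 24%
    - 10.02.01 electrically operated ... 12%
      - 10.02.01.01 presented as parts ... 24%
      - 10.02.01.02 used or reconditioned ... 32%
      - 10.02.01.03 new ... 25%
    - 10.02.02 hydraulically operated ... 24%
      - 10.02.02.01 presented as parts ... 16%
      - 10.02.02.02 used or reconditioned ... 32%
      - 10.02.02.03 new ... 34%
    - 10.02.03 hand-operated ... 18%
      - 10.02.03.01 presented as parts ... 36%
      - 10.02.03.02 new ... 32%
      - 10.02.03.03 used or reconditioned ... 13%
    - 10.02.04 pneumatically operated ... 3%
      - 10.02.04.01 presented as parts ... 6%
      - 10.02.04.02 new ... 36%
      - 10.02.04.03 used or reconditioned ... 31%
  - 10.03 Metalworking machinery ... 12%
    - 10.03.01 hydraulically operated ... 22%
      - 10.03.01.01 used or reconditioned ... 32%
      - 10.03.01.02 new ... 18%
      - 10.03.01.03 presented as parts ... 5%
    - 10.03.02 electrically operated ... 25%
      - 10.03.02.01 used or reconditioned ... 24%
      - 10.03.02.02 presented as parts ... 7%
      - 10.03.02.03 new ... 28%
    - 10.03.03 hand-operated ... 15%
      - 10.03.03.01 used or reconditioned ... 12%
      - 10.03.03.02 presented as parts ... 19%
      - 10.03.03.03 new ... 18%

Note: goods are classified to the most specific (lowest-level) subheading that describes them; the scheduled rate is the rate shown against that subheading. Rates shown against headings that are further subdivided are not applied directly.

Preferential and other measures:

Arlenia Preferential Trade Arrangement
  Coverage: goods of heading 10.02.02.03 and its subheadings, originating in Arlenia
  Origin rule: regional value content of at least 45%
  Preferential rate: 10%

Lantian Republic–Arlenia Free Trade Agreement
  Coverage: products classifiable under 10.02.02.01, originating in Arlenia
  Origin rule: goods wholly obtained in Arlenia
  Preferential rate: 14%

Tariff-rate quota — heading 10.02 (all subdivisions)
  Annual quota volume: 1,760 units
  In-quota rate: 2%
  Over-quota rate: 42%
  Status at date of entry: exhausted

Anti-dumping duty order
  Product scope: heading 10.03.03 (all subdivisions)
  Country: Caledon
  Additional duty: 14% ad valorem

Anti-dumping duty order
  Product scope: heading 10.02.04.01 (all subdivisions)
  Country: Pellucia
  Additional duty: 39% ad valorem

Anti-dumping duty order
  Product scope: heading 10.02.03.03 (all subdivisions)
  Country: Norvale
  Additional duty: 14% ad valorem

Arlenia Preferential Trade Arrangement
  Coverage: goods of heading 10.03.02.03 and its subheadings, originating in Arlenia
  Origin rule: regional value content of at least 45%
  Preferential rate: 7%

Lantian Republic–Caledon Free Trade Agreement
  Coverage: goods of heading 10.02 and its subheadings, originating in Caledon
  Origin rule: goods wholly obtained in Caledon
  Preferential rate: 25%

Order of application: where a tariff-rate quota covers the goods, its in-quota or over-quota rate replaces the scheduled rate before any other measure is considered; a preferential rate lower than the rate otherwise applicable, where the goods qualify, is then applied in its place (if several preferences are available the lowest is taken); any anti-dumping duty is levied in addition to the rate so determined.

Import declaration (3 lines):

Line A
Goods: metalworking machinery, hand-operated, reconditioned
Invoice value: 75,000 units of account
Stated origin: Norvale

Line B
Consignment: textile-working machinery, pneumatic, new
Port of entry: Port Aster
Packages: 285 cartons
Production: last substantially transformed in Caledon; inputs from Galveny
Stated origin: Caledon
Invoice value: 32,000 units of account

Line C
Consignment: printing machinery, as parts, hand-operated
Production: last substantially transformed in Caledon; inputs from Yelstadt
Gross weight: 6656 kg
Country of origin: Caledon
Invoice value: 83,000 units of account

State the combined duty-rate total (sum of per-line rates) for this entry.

Line A: metalworking → 10.03; hand-operated → 10.03.03; reconditioned → 10.03.03.01. Scheduled 12%. No special measure applies. → 12%.
Line B: textile-working → 10.01; pneumatic → 10.01.01; new → 10.01.01.03. Scheduled 32%. Caledon agreement on 10.02: 10.01.01.03 not covered. → 32%.
Line C: printing → 10.02; hand-operated → 10.02.03; as parts → 10.02.03.01. Scheduled 36%. quota on 10.02 exhausted → over-quota 42%; Caledon agreement on 10.02: not wholly obtained. → 42%.
Sum: 12% + 32% + 42% = 86%.

86%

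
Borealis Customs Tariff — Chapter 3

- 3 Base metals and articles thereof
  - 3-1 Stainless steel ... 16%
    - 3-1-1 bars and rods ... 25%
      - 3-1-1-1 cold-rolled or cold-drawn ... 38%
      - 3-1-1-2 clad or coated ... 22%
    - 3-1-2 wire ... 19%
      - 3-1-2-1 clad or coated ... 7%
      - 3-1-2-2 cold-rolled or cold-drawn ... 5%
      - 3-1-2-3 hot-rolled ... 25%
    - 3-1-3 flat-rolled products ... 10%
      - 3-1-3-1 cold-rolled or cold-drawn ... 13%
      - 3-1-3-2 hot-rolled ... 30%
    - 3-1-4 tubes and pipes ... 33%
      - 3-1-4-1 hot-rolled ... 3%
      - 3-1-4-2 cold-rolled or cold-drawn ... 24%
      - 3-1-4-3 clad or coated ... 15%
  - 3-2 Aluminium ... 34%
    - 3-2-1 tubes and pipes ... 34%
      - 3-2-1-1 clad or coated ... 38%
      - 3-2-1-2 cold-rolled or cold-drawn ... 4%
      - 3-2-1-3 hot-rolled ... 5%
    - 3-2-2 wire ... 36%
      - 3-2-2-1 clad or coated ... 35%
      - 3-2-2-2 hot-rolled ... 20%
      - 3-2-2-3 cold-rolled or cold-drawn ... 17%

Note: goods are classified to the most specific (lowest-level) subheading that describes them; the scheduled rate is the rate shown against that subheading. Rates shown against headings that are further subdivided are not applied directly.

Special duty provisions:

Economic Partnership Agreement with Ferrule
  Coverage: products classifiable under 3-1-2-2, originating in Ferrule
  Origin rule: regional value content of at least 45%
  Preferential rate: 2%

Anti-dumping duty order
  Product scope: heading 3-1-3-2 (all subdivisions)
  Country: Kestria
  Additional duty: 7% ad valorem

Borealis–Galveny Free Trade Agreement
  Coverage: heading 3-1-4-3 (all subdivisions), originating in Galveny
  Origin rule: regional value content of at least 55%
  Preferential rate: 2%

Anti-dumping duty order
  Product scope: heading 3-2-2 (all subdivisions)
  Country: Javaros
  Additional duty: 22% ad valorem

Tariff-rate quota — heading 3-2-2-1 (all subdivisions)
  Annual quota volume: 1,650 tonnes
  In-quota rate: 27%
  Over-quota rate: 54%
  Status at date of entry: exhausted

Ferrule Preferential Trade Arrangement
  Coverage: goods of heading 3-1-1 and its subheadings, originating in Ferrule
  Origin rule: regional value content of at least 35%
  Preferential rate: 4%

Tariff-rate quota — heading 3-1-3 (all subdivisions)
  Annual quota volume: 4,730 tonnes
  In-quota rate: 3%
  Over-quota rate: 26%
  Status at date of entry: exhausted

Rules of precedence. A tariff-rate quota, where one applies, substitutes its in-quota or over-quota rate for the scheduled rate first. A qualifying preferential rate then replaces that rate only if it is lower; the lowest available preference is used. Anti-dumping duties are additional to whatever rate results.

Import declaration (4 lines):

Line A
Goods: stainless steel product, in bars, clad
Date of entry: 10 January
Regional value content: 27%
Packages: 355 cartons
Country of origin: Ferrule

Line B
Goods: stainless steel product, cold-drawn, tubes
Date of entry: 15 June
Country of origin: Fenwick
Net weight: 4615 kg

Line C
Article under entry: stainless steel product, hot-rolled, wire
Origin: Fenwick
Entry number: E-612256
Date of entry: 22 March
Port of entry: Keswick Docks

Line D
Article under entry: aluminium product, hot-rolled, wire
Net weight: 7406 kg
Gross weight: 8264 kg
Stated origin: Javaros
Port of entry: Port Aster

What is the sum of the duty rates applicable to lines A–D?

113%

Line A: stainless steel → 3-1; in bars → 3-1-1; clad → 3-1-1-2. Scheduled 22%. Ferrule agreement on 3-1-2-2: 3-1-1-2 not covered; Ferrule agreement on 3-1-1: RVC < 35%. → 22%.
Line B: stainless steel → 3-1; tubes → 3-1-4; cold-drawn → 3-1-4-2. Scheduled 24%. No special measure applies. → 24%.
Line C: stainless steel → 3-1; wire → 3-1-2; hot-rolled → 3-1-2-3. Scheduled 25%. No special measure applies. → 25%.
Line D: aluminium → 3-2; wire → 3-2-2; hot-rolled → 3-2-2-2. Scheduled 20%. anti-dumping (Javaros, 3-2-2): +22%; total 20% + 22% = 42%. → 42%.
Sum: 22% + 24% + 25% + 42% = 113%.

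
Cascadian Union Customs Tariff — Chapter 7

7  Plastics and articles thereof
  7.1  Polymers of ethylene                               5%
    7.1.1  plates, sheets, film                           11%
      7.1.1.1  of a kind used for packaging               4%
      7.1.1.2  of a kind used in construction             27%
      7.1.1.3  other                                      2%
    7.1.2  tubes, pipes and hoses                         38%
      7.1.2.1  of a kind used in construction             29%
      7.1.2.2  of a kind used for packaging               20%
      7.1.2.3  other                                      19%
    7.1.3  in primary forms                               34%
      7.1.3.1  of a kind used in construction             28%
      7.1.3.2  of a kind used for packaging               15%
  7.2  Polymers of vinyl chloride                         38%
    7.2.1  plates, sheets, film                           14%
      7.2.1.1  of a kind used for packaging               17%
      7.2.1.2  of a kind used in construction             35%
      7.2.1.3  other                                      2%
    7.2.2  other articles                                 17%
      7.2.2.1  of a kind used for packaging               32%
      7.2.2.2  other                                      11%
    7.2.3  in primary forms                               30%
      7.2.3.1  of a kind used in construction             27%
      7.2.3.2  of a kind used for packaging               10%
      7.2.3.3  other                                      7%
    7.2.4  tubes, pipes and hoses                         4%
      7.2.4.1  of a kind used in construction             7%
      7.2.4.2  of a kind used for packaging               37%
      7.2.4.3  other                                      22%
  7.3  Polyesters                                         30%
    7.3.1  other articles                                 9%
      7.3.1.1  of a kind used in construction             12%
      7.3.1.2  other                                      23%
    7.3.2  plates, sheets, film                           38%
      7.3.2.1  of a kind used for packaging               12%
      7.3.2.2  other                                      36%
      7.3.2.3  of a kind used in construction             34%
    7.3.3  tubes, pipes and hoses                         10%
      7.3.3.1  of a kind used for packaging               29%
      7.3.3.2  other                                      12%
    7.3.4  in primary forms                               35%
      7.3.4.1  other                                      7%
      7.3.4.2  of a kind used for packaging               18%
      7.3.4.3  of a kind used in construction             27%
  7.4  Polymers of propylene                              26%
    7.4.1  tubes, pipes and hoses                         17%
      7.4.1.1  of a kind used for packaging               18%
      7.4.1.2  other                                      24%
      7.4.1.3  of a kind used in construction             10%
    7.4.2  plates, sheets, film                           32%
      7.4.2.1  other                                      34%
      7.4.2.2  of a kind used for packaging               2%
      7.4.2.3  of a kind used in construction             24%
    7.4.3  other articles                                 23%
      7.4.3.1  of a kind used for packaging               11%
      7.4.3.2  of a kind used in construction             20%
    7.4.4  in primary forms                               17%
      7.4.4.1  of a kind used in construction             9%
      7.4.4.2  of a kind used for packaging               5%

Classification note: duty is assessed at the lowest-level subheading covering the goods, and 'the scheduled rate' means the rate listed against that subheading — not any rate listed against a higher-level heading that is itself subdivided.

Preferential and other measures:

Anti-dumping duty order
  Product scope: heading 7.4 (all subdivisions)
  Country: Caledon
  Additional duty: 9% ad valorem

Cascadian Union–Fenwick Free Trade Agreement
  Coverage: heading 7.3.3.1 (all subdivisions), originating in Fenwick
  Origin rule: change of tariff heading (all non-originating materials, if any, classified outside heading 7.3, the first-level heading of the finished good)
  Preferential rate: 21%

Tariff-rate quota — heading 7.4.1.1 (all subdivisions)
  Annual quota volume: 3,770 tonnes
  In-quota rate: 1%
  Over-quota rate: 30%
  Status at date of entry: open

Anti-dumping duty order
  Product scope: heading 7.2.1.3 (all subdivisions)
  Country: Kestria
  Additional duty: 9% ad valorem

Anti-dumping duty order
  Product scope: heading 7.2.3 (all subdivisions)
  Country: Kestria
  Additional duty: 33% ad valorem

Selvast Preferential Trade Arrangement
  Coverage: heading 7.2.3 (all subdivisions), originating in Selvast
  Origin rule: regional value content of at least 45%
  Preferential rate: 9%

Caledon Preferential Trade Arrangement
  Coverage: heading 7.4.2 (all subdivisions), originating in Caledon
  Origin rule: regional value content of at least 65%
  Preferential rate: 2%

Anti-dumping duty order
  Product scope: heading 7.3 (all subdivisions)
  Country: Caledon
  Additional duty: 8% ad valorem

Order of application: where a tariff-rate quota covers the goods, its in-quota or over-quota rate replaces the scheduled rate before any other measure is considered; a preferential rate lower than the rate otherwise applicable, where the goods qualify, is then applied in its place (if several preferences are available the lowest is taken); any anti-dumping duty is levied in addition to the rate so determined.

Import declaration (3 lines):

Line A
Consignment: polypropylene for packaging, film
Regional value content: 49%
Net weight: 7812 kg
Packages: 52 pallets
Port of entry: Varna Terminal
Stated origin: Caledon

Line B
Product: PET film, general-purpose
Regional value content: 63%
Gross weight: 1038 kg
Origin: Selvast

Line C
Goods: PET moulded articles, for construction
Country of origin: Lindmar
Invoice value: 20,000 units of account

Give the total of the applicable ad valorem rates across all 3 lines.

Line A: polypropylene → 7.4; film → 7.4.2; for packaging → 7.4.2.2. Scheduled 2%. Caledon agreement on 7.4.2: RVC < 65%; anti-dumping (Caledon, 7.4): +9%; total 2% + 9% = 11%. → 11%.
Line B: PET → 7.3; film → 7.3.2; general-purpose → 7.3.2.2. Scheduled 36%. Selvast agreement on 7.2.3: 7.3.2.2 not covered. → 36%.
Line C: PET → 7.3; moulded articles → 7.3.1; for construction → 7.3.1.1. Scheduled 12%. No special measure applies. → 12%.
Sum: 11% + 36% + 12% = 59%.

59%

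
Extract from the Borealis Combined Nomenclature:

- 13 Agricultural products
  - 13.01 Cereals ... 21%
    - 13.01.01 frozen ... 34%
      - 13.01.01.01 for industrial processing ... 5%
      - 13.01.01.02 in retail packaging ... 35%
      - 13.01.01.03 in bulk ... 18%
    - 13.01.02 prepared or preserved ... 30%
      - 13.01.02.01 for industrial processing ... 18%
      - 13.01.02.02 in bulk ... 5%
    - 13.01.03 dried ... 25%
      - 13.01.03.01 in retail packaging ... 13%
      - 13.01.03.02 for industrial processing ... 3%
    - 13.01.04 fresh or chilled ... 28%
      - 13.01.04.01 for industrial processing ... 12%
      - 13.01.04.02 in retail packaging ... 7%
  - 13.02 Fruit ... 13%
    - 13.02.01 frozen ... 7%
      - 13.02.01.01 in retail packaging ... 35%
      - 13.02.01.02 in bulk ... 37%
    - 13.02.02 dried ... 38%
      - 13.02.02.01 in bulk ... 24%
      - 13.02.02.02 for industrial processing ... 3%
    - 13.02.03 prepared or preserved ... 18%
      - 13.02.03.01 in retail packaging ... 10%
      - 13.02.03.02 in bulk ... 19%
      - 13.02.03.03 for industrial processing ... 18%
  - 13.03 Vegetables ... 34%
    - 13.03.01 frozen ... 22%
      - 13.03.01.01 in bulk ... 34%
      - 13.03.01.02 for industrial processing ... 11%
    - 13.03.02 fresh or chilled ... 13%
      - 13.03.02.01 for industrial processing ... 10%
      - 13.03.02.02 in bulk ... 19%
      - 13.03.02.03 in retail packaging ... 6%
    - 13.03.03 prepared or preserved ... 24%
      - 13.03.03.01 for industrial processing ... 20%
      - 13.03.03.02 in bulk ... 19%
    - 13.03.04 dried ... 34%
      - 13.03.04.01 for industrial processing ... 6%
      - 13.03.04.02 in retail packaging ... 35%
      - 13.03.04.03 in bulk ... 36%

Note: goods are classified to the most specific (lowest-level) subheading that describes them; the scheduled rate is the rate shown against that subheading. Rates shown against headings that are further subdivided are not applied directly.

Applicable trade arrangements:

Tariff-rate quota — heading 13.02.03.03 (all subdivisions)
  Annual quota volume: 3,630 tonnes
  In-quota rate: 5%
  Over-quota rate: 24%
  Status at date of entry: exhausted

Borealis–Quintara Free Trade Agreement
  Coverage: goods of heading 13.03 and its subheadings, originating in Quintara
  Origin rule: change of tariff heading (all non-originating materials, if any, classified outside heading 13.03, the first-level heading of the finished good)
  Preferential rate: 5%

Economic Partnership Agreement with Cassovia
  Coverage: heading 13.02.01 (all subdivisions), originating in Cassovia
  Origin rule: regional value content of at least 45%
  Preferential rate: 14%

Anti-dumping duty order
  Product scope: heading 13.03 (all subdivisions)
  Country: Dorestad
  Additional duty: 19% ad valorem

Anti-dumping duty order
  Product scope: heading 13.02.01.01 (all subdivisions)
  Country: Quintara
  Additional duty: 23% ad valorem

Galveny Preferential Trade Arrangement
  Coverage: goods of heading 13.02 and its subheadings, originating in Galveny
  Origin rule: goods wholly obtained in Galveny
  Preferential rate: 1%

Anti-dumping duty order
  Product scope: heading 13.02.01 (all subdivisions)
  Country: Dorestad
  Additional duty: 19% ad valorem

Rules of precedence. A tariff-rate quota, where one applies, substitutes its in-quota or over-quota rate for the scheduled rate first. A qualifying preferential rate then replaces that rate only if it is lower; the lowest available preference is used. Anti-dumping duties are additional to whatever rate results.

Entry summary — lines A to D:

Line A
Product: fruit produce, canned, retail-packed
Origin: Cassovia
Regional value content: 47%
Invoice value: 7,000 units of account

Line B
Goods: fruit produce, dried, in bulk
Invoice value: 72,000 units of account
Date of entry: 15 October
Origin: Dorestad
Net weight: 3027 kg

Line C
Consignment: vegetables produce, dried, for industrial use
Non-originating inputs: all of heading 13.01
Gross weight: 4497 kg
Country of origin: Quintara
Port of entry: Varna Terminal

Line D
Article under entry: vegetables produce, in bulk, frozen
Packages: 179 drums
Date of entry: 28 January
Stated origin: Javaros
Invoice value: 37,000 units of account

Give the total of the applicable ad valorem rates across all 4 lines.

73%

Line A: fruit → 13.02; canned → 13.02.03; retail-packed → 13.02.03.01. Scheduled 10%. Cassovia agreement on 13.02.01: 13.02.03.01 not covered. → 10%.
Line B: fruit → 13.02; dried → 13.02.02; in bulk → 13.02.02.01. Scheduled 24%. No special measure applies. → 24%.
Line C: vegetables → 13.03; dried → 13.03.04; for industrial use → 13.03.04.01. Scheduled 6%. Quintara agreement on 13.03: CTH met → 5% available; preferential 5%. → 5%.
Line D: vegetables → 13.03; frozen → 13.03.01; in bulk → 13.03.01.01. Scheduled 34%. No special measure applies. → 34%.
Sum: 10% + 24% + 5% + 34% = 73%.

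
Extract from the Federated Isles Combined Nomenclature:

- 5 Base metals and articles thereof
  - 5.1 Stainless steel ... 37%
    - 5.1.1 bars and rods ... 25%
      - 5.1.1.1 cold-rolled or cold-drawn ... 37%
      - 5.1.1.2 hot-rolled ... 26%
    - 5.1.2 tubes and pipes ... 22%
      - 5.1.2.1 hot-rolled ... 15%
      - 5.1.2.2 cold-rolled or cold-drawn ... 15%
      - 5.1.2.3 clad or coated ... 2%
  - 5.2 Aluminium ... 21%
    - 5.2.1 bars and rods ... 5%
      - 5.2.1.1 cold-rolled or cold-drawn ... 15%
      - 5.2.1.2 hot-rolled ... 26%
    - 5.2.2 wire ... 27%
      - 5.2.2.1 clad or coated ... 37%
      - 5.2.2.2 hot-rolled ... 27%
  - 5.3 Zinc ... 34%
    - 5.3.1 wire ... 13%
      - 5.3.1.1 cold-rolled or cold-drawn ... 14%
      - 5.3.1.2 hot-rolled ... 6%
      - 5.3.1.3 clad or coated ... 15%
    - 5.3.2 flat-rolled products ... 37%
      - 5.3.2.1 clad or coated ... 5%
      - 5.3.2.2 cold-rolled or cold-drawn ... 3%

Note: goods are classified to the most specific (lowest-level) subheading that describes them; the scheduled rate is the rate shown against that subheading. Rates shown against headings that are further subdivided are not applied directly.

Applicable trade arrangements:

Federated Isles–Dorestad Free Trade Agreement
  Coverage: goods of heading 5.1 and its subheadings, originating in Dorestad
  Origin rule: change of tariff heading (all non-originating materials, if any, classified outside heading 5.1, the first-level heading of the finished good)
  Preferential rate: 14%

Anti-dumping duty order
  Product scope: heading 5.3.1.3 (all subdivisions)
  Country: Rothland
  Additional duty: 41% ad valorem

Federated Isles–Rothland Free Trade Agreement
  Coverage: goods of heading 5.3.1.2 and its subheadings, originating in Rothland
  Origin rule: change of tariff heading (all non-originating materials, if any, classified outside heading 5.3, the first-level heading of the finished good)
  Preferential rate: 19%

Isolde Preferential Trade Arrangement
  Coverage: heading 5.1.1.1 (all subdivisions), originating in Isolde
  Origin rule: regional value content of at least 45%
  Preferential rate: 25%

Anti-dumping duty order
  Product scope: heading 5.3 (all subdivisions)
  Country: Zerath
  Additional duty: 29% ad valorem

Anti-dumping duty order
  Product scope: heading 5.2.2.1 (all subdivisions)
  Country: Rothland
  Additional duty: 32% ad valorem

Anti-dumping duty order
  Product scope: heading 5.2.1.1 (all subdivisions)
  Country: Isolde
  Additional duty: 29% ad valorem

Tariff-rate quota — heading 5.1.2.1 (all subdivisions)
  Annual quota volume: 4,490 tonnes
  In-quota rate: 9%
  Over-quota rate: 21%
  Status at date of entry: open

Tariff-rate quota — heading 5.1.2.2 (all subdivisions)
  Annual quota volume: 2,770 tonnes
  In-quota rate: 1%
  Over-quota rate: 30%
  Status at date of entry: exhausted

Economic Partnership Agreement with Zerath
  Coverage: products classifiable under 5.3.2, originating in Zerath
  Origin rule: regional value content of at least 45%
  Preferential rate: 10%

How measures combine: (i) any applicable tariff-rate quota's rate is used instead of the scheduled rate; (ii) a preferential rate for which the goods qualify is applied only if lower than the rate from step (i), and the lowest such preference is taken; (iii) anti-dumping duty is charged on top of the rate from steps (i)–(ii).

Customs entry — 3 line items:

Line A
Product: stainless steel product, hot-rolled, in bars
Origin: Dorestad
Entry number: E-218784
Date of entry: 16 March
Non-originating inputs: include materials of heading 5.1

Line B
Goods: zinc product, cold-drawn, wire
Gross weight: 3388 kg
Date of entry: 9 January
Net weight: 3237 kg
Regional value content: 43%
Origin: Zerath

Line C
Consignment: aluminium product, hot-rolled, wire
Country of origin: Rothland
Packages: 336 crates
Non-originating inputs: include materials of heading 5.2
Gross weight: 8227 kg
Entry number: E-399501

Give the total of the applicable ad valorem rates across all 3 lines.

Line A: stainless steel → 5.1; in bars → 5.1.1; hot-rolled → 5.1.1.2. Scheduled 26%. Dorestad agreement on 5.1: CTH not met. → 26%.
Line B: zinc → 5.3; wire → 5.3.1; cold-drawn → 5.3.1.1. Scheduled 14%. Zerath agreement on 5.3.2: 5.3.1.1 not covered; anti-dumping (Zerath, 5.3): +29%; total 14% + 29% = 43%. → 43%.
Line C: aluminium → 5.2; wire → 5.2.2; hot-rolled → 5.2.2.2. Scheduled 27%. Rothland agreement on 5.3.1.2: 5.2.2.2 not covered. → 27%.
Sum: 26% + 43% + 27% = 96%.

96%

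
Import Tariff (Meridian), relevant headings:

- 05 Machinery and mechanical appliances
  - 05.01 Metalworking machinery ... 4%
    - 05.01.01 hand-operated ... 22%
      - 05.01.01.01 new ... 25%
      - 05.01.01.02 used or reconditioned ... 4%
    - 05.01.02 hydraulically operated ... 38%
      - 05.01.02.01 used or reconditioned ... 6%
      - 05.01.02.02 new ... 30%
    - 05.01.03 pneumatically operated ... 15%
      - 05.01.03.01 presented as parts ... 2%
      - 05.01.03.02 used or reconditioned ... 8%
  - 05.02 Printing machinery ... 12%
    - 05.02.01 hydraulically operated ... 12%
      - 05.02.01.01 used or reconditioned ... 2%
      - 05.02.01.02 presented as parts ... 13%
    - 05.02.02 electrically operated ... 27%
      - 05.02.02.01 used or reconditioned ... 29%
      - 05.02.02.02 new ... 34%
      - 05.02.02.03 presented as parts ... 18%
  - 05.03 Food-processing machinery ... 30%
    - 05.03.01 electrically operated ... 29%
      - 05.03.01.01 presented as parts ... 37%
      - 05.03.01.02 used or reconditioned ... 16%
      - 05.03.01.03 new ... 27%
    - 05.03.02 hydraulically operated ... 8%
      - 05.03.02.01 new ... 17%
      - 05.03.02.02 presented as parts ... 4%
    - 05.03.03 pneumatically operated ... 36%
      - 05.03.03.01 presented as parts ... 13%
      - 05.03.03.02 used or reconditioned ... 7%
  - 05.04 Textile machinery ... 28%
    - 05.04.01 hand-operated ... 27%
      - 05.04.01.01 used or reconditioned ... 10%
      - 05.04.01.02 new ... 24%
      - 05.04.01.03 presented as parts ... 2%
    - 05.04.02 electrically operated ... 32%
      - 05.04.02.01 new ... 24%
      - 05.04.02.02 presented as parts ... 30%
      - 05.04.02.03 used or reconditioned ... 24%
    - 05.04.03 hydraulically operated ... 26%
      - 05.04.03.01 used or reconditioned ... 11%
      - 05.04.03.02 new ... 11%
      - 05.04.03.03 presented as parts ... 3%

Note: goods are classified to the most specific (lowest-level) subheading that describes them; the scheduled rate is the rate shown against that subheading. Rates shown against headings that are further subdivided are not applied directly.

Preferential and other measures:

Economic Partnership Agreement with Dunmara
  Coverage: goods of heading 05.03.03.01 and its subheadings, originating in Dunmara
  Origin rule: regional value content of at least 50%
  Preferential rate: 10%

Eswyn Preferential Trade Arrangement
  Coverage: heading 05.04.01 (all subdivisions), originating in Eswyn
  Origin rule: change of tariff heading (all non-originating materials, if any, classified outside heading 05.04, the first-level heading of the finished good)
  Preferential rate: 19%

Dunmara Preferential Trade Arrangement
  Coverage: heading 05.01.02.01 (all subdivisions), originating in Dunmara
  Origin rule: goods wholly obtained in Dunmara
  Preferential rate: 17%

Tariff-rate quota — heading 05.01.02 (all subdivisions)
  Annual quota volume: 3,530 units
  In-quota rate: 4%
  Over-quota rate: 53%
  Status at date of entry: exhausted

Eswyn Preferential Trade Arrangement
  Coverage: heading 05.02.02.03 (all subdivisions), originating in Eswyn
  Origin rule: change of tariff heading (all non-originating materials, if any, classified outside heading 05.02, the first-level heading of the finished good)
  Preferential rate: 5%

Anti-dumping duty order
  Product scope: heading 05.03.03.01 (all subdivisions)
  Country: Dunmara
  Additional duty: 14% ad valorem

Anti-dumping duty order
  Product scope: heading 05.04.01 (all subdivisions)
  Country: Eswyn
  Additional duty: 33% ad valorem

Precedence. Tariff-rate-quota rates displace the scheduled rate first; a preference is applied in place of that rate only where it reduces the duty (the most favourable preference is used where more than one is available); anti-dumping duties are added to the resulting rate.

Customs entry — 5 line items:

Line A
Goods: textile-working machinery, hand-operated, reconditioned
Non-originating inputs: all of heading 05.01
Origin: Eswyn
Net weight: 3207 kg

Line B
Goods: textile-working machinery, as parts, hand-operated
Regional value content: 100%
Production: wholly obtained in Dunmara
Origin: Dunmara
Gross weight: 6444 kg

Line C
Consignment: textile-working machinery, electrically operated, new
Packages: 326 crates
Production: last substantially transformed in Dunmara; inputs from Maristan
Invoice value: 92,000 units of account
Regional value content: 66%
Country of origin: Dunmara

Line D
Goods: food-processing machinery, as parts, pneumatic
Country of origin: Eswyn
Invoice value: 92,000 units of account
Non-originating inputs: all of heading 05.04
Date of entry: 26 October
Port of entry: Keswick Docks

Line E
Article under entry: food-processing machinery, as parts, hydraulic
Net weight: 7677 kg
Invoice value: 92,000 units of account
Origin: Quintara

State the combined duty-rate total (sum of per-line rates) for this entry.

86%

Line A: textile-working → 05.04; hand-operated → 05.04.01; reconditioned → 05.04.01.01. Scheduled 10%. Eswyn agreement on 05.04.01: CTH met → 19% available; Eswyn agreement on 05.02.02.03: 05.04.01.01 not covered; preference 19% not lower than 10% → no reduction; anti-dumping (Eswyn, 05.04.01): +33%; total 10% + 33% = 43%. → 43%.
Line B: textile-working → 05.04; hand-operated → 05.04.01; as parts → 05.04.01.03. Scheduled 2%. Dunmara agreement on 05.03.03.01: 05.04.01.03 not covered; Dunmara agreement on 05.01.02.01: 05.04.01.03 not covered. → 2%.
Line C: textile-working → 05.04; electrically operated → 05.04.02; new → 05.04.02.01. Scheduled 24%. Dunmara agreement on 05.03.03.01: 05.04.02.01 not covered; Dunmara agreement on 05.01.02.01: 05.04.02.01 not covered. → 24%.
Line D: food-processing → 05.03; pneumatic → 05.03.03; as parts → 05.03.03.01. Scheduled 13%. Eswyn agreement on 05.04.01: 05.03.03.01 not covered; Eswyn agreement on 05.02.02.03: 05.03.03.01 not covered. → 13%.
Line E: food-processing → 05.03; hydraulic → 05.03.02; as parts → 05.03.02.02. Scheduled 4%. No special measure applies. → 4%.
Sum: 43% + 2% + 24% + 13% + 4% = 86%.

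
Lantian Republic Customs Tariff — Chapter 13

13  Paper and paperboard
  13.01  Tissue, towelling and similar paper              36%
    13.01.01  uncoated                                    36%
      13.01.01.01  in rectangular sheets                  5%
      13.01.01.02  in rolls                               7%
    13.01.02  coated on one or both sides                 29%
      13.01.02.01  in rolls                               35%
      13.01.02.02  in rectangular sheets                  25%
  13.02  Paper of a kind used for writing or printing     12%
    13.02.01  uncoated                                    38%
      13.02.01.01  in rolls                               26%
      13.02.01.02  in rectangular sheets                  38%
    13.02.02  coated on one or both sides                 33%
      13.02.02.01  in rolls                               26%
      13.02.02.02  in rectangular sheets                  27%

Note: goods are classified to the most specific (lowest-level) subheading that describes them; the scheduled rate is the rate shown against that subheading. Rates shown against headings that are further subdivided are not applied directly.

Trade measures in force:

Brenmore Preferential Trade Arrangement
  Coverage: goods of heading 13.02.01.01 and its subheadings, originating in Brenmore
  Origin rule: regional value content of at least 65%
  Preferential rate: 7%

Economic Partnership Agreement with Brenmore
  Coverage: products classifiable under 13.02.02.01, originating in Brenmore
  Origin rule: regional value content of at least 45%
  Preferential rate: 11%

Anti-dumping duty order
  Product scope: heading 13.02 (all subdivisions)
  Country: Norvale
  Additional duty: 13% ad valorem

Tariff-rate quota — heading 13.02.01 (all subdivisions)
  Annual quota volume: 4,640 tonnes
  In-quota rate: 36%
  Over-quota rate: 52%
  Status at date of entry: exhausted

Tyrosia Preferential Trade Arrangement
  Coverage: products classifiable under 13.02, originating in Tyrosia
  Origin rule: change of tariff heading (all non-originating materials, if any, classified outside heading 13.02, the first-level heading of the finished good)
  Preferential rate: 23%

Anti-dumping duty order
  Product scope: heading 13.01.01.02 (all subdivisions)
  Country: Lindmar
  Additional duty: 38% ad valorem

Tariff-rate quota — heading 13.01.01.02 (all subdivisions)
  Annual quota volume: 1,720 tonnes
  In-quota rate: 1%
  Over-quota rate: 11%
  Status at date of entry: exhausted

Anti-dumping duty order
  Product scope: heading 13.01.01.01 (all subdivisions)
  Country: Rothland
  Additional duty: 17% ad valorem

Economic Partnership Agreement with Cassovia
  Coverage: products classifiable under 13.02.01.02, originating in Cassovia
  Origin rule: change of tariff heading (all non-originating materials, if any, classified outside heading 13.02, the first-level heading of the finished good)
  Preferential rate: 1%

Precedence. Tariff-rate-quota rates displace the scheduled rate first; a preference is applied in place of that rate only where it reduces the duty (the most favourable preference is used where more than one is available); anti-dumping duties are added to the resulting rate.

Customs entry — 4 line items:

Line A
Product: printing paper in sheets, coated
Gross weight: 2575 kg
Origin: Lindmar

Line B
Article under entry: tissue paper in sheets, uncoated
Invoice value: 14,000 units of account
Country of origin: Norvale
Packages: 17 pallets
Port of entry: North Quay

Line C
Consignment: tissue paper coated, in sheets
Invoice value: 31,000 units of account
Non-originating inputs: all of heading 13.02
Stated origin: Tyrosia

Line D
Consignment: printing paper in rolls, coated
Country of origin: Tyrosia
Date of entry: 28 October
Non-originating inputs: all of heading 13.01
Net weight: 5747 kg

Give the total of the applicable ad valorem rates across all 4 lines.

80%

Line A: printing paper → 13.02; coated → 13.02.02; in sheets → 13.02.02.02. Scheduled 27%. No special measure applies. → 27%.
Line B: tissue paper → 13.01; uncoated → 13.01.01; in sheets → 13.01.01.01. Scheduled 5%. No special measure applies. → 5%.
Line C: tissue paper → 13.01; coated → 13.01.02; in sheets → 13.01.02.02. Scheduled 25%. Tyrosia agreement on 13.02: 13.01.02.02 not covered. → 25%.
Line D: printing paper → 13.02; coated → 13.02.02; in rolls → 13.02.02.01. Scheduled 26%. Tyrosia agreement on 13.02: CTH met → 23% available; preferential 23%. → 23%.
Sum: 27% + 5% + 25% + 23% = 80%.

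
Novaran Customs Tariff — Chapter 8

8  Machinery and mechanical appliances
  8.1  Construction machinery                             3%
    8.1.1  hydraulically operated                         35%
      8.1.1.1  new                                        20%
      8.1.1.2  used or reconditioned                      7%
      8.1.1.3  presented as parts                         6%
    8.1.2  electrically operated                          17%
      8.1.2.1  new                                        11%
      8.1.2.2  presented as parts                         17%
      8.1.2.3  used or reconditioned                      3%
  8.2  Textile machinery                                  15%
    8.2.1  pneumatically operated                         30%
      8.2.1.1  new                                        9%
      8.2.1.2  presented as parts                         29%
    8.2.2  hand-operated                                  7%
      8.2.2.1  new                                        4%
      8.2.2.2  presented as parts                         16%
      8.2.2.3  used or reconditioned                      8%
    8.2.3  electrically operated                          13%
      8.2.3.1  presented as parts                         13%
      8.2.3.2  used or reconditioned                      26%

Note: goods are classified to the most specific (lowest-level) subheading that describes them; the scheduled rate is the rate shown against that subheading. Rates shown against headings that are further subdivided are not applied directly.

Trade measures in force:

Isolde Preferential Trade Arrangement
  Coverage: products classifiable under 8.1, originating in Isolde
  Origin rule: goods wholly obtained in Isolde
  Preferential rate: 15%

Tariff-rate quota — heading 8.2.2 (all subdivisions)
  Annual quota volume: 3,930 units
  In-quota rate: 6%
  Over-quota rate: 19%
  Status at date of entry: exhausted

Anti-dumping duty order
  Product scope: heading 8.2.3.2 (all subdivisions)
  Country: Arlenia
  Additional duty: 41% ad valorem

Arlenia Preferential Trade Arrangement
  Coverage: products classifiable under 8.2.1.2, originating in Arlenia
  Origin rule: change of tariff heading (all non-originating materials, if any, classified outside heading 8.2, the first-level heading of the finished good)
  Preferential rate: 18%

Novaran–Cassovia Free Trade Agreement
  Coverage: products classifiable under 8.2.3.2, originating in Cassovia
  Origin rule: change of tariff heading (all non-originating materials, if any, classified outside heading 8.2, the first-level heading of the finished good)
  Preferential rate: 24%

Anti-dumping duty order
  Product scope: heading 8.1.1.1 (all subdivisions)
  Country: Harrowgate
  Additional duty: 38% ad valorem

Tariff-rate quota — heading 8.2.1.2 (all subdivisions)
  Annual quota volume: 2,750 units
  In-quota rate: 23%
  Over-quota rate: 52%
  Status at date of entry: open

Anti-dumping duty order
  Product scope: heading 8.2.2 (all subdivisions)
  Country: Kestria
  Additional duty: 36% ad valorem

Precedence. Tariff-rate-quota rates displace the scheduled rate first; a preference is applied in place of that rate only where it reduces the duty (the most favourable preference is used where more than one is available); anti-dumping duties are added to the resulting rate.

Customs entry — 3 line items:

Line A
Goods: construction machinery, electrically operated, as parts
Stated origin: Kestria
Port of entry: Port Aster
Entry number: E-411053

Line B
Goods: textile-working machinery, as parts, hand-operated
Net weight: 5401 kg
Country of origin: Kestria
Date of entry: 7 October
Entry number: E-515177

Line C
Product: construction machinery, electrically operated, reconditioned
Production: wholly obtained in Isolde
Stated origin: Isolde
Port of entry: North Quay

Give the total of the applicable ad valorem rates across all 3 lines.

Line A: construction → 8.1; electrically operated → 8.1.2; as parts → 8.1.2.2. Scheduled 17%. No special measure applies. → 17%.
Line B: textile-working → 8.2; hand-operated → 8.2.2; as parts → 8.2.2.2. Scheduled 16%. quota on 8.2.2 exhausted → over-quota 19%; anti-dumping (Kestria, 8.2.2): +36%; total 19% + 36% = 55%. → 55%.
Line C: construction → 8.1; electrically operated → 8.1.2; reconditioned → 8.1.2.3. Scheduled 3%. Isolde agreement on 8.1: wholly obtained → 15% available; preference 15% not lower than 3% → no reduction. → 3%.
Sum: 17% + 55% + 3% = 75%.

75%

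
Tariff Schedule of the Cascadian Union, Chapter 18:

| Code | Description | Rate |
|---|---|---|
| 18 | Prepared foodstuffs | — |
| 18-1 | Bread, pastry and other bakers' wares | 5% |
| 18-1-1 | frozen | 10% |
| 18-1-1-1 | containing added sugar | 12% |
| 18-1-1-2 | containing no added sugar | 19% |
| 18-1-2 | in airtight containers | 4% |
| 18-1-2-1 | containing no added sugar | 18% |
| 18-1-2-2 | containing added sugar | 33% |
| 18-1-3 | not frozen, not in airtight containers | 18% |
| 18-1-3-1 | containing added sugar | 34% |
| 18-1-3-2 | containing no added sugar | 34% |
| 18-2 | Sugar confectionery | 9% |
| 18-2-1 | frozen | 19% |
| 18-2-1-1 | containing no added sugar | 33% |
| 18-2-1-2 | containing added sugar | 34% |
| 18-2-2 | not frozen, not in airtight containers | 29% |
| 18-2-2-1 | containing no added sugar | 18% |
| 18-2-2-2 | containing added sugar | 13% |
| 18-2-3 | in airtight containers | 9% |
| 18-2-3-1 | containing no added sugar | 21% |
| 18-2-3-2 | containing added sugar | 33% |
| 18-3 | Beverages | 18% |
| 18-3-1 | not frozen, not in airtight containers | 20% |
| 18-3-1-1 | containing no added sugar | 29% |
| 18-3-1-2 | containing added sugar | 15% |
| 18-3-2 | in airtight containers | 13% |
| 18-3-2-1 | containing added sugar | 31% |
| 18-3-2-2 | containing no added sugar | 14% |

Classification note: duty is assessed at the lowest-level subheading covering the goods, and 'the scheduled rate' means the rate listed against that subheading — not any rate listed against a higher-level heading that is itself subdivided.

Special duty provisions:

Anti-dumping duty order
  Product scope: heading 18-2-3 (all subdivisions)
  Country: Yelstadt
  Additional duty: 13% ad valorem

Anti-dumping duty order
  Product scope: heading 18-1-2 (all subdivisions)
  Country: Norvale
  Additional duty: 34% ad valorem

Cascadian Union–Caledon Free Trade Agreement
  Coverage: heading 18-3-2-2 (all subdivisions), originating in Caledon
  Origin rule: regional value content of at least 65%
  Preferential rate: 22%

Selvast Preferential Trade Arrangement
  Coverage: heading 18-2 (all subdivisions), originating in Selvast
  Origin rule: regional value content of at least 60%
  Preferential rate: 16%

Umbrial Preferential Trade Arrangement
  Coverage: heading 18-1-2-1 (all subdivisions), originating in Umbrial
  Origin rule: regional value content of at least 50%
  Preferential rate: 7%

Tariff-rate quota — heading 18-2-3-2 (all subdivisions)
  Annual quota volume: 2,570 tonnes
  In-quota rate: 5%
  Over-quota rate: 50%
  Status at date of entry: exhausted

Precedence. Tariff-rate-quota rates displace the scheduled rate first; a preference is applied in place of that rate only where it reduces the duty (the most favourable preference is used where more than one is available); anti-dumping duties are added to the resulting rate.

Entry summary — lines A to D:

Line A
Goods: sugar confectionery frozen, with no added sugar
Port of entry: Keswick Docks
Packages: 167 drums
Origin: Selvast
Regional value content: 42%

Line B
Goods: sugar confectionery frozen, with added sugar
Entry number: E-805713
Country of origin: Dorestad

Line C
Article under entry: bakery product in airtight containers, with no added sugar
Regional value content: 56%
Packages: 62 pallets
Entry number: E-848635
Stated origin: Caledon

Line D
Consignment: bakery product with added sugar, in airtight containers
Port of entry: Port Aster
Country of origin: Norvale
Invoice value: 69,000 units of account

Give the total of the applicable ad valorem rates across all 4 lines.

152%

Line A: sugar confectionery → 18-2; frozen → 18-2-1; with no added sugar → 18-2-1-1. Scheduled 33%. Selvast agreement on 18-2: RVC < 60%. → 33%.
Line B: sugar confectionery → 18-2; frozen → 18-2-1; with added sugar → 18-2-1-2. Scheduled 34%. No special measure applies. → 34%.
Line C: bakery product → 18-1; in airtight containers → 18-1-2; with no added sugar → 18-1-2-1. Scheduled 18%. Caledon agreement on 18-3-2-2: 18-1-2-1 not covered. → 18%.
Line D: bakery product → 18-1; in airtight containers → 18-1-2; with added sugar → 18-1-2-2. Scheduled 33%. anti-dumping (Norvale, 18-1-2): +34%; total 33% + 34% = 67%. → 67%.
Sum: 33% + 34% + 18% + 67% = 152%.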